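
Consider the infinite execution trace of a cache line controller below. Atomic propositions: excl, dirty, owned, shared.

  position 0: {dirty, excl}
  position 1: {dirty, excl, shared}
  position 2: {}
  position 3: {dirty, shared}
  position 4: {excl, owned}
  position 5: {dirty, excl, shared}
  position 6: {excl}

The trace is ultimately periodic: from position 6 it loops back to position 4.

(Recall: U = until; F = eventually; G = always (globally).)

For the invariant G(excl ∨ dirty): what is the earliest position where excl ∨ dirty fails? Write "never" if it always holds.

Check excl ∨ dirty at each position in order: 0 ✓, 1 ✓.
At position 2 the labels are {}, so excl ∨ dirty is false there. This is the first violation.

2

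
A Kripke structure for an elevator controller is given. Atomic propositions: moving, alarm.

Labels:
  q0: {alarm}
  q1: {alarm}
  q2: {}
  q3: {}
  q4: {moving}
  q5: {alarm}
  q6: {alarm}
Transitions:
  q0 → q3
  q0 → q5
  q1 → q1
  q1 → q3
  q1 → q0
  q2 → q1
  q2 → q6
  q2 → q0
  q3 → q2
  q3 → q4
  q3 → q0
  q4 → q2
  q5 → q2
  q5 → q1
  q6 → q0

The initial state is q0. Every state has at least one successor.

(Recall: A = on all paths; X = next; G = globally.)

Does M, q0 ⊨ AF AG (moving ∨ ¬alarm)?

Does not hold

States satisfying AG (moving ∨ ¬alarm): ∅.
States satisfying AF AG (moving ∨ ¬alarm): ∅.
There is a path from q0 along which AG (moving ∨ ¬alarm) never holds.
q0 ∉ Sat(AF AG (moving ∨ ¬alarm)).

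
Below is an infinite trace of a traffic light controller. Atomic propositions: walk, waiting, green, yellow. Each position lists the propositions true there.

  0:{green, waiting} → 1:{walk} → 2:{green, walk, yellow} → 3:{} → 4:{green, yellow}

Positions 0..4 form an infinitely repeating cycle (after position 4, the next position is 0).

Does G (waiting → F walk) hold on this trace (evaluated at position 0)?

waiting → F walk holds at every position 0..4, and those are all positions ever visited, so G (waiting → F walk) holds.
Positions where waiting holds: 0.
Check F walk at each: 0→ok.

Yes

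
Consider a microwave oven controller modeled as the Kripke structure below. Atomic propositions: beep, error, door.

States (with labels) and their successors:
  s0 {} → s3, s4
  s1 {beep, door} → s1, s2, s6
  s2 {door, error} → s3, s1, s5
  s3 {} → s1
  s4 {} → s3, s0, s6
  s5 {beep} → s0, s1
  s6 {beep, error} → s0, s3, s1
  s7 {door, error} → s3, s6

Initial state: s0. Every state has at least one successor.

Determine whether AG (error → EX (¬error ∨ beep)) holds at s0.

States satisfying error → EX (¬error ∨ beep): {s0, s1, s2, s3, s4, s5, s6, s7}.
States satisfying AG (error → EX (¬error ∨ beep)): {s0, s1, s2, s3, s4, s5, s6, s7}.
Every state reachable from s0 satisfies error → EX (¬error ∨ beep).
s0 ∈ Sat(AG (error → EX (¬error ∨ beep))).

Holds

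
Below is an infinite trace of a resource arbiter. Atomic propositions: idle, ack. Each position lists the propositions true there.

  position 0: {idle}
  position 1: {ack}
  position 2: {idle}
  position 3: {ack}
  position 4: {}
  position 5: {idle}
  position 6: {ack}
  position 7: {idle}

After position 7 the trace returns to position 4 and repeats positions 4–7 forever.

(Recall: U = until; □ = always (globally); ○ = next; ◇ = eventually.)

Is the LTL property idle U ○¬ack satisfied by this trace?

Walking from position 0: ○¬ack first holds at position 1, and idle holds at every earlier position along the way, so idle U ○¬ack holds.

Satisfied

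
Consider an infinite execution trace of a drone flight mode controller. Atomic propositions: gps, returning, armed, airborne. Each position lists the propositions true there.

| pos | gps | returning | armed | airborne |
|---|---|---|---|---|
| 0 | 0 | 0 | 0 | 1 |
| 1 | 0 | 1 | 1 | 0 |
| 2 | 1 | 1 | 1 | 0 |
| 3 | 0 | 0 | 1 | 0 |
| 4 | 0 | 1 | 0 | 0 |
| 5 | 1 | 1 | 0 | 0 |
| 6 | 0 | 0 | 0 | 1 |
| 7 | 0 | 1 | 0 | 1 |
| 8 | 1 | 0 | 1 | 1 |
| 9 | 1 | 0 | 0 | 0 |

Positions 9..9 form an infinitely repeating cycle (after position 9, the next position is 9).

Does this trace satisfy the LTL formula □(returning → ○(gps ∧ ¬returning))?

Violated

returning → ○(gps ∧ ¬returning) must hold at every position from 0 onward. It fails at position 1, so □(returning → ○(gps ∧ ¬returning)) is false.
Positions where returning holds: 1, 2, 4, 5, 7.
Check ○(gps ∧ ¬returning) at each: 1→fails, 2→fails, 4→fails, 5→fails, 7→ok.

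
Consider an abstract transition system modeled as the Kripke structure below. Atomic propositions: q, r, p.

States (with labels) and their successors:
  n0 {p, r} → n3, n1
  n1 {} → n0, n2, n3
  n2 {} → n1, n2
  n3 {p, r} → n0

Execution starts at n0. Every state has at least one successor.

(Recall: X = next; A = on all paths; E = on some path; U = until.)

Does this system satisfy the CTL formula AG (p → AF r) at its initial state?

States satisfying p → AF r: {n0, n1, n2, n3}.
States satisfying AG (p → AF r): {n0, n1, n2, n3}.
Every state reachable from n0 satisfies p → AF r.
n0 ∈ Sat(AG (p → AF r)).

Satisfied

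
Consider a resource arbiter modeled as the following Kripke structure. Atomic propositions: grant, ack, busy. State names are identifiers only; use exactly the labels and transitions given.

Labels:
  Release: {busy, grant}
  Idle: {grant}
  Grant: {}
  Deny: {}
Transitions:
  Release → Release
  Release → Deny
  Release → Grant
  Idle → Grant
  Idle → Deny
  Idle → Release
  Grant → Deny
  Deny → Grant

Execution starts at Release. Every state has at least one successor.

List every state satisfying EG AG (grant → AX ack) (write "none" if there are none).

States satisfying AG (grant → AX ack): {Grant, Deny}.
States satisfying EG AG (grant → AX ack): {Grant, Deny}.

{Grant, Deny}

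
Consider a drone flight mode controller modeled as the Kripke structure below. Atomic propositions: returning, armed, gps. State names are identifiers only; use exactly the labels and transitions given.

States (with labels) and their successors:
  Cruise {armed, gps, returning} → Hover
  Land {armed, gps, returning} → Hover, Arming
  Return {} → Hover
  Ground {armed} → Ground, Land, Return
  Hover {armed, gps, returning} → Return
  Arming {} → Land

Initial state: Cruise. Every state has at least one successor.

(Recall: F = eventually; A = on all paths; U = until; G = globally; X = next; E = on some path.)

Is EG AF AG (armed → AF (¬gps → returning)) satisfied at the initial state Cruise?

States satisfying AF AG (armed → AF (¬gps → returning)): {Cruise, Land, Return, Hover, Arming}.
States satisfying EG AF AG (armed → AF (¬gps → returning)): {Cruise, Land, Return, Hover, Arming}.
Cruise ∈ Sat(EG AF AG (armed → AF (¬gps → returning))).

Holds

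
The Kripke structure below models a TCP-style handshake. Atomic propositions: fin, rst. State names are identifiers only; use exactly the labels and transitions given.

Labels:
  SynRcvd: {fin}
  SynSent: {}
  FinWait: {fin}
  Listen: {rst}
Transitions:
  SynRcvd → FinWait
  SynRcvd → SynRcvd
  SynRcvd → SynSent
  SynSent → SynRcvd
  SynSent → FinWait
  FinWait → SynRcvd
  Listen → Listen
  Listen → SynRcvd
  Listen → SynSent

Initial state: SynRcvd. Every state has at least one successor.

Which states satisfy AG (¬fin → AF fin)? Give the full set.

States satisfying ¬fin → AF fin: {SynRcvd, SynSent, FinWait}.
States satisfying AG (¬fin → AF fin): {SynRcvd, SynSent, FinWait}.

{SynRcvd, SynSent, FinWait}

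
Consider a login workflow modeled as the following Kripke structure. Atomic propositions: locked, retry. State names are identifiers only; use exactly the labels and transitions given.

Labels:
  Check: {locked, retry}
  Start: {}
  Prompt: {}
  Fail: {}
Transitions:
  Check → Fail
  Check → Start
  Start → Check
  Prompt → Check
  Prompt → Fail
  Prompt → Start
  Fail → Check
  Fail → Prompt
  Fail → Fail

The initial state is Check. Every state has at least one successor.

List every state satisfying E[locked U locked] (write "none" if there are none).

{Check}

States satisfying locked: {Check}.
States satisfying E[locked U locked]: {Check}.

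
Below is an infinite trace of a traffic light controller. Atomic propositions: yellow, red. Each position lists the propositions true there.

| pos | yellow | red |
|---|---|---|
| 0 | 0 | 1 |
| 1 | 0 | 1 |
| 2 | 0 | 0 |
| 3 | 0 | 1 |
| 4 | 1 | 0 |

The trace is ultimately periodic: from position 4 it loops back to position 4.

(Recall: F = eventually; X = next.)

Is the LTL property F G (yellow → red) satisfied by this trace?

G (yellow → red) is false at every position 0..4, so it never becomes true and F G (yellow → red) fails.

Violated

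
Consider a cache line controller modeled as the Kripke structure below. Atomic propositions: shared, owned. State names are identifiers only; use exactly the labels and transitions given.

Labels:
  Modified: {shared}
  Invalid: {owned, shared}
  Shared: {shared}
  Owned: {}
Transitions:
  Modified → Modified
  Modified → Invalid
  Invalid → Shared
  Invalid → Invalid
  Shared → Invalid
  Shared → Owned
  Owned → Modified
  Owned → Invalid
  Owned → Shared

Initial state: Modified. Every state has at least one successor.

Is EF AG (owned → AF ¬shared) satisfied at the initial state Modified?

States satisfying AG (owned → AF ¬shared): ∅.
States satisfying EF AG (owned → AF ¬shared): ∅.
No suitable path/successor from Modified witnesses the formula.
Modified ∉ Sat(EF AG (owned → AF ¬shared)).

No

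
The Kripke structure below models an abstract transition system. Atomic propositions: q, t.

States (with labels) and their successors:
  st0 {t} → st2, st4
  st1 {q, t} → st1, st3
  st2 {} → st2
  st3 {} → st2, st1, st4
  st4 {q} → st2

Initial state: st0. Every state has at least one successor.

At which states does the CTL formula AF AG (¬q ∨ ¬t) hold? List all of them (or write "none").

{st0, st2, st4}

States satisfying AG (¬q ∨ ¬t): {st0, st2, st4}.
States satisfying AF AG (¬q ∨ ¬t): {st0, st2, st4}.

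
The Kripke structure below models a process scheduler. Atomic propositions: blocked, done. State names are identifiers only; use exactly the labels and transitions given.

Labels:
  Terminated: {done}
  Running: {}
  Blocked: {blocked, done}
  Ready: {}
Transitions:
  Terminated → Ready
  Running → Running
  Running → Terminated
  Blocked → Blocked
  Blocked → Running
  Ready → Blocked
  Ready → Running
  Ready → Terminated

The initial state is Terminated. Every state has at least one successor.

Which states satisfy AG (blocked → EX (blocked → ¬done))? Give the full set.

States satisfying blocked → EX (blocked → ¬done): {Terminated, Running, Blocked, Ready}.
States satisfying AG (blocked → EX (blocked → ¬done)): {Terminated, Running, Blocked, Ready}.

{Terminated, Running, Blocked, Ready}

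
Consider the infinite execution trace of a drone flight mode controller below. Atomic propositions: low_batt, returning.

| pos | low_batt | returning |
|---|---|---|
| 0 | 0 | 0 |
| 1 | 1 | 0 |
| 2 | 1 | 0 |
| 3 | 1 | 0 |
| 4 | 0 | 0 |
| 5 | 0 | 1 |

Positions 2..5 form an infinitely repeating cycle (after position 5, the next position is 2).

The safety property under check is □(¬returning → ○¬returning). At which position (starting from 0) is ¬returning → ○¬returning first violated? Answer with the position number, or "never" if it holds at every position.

Check ¬returning → ○¬returning at each position in order: 0 ✓, 1 ✓, 2 ✓, 3 ✓.
At position 4 the labels are {} and the next position 5 has {returning}, so ¬returning → ○¬returning is false there. This is the first violation.

4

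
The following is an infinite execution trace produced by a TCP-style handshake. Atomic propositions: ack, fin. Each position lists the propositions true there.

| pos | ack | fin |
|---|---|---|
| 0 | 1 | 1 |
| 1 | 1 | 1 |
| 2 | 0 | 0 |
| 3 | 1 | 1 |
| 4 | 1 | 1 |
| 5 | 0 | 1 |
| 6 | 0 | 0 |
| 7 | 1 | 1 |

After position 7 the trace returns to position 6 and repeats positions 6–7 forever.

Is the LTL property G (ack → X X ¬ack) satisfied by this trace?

No

ack → X X ¬ack must hold at every position from 0 onward. It fails at position 1, so G (ack → X X ¬ack) is false.
Positions where ack holds: 0, 1, 3, 4, 7.
Check X X ¬ack at each: 0→ok, 1→fails, 3→ok, 4→ok, 7→fails.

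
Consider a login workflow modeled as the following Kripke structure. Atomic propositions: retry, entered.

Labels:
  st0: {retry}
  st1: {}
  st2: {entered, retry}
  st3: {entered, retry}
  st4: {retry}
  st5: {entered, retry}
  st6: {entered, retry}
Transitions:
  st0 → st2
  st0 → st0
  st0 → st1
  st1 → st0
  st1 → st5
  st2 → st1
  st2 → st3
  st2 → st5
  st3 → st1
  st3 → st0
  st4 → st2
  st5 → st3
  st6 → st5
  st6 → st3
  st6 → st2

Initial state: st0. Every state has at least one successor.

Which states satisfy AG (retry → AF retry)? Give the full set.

States satisfying retry → AF retry: {st0, st1, st2, st3, st4, st5, st6}.
States satisfying AG (retry → AF retry): {st0, st1, st2, st3, st4, st5, st6}.

{st0, st1, st2, st3, st4, st5, st6}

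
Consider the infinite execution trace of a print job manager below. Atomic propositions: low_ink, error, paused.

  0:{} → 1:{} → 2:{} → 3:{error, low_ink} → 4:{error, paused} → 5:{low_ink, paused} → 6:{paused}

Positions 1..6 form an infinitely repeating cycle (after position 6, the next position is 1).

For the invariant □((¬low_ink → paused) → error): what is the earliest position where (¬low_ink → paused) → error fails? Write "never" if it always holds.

Check (¬low_ink → paused) → error at each position in order: 0 ✓, 1 ✓, 2 ✓, 3 ✓, 4 ✓.
At position 5 the labels are {low_ink, paused}, so (¬low_ink → paused) → error is false there. This is the first violation.

5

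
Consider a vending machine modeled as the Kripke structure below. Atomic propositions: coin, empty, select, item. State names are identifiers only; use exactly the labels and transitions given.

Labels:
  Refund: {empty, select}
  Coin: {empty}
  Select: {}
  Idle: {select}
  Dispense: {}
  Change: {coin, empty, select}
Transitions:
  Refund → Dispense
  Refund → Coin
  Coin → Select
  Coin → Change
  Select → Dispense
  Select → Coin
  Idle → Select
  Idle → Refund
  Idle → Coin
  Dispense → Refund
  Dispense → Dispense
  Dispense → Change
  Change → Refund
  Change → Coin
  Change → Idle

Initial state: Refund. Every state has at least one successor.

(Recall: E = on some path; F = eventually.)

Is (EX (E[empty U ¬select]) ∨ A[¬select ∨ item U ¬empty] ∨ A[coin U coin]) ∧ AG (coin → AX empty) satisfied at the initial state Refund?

Does not hold

States satisfying E[empty U ¬select]: {Refund, Coin, Select, Dispense, Change}.
States satisfying EX (E[empty U ¬select]): {Refund, Coin, Select, Idle, Dispense, Change}.
States satisfying ¬select ∨ item: {Coin, Select, Dispense}.
States satisfying ¬empty: {Select, Idle, Dispense}.
States satisfying A[¬select ∨ item U ¬empty]: {Select, Idle, Dispense}.
States satisfying coin: {Change}.
States satisfying A[coin U coin]: {Change}.
States satisfying A[¬select ∨ item U ¬empty] ∨ A[coin U coin]: {Select, Idle, Dispense, Change}.
States satisfying coin → AX empty: {Refund, Coin, Select, Idle, Dispense}.
States satisfying AG (coin → AX empty): ∅.
States satisfying (EX (E[empty U ¬select]) ∨ A[¬select ∨ item U ¬empty] ∨ A[coin U coin]) ∧ AG (coin → AX empty): ∅.
Refund ∉ Sat((EX (E[empty U ¬select]) ∨ A[¬select ∨ item U ¬empty] ∨ A[coin U coin]) ∧ AG (coin → AX empty)).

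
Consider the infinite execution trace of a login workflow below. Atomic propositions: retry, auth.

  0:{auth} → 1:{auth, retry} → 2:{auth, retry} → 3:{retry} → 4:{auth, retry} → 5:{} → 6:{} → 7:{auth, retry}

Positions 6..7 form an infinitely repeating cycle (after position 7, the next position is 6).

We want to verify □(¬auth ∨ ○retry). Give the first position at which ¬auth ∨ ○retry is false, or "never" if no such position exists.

Check ¬auth ∨ ○retry at each position in order: 0 ✓, 1 ✓, 2 ✓, 3 ✓.
At position 4 the labels are {auth, retry} and the next position 5 has {}, so ¬auth ∨ ○retry is false there. This is the first violation.

4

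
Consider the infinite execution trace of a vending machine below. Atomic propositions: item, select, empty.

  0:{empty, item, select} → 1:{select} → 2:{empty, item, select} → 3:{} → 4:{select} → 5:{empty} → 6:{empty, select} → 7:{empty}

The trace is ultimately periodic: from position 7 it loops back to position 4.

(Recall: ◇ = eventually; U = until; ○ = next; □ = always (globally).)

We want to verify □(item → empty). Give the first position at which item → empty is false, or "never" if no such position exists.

item → empty holds at every position 0..7, and those are all the positions the trace ever visits, so the invariant □(item → empty) is never violated.

never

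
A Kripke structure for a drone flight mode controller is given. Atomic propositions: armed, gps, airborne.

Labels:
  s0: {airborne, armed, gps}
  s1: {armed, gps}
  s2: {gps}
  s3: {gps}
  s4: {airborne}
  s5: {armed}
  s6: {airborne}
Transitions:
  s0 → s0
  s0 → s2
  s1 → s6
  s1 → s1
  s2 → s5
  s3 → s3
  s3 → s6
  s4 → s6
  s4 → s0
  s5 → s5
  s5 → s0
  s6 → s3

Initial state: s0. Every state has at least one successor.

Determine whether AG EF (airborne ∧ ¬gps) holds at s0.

States satisfying EF (airborne ∧ ¬gps): {s1, s3, s4, s6}.
States satisfying AG EF (airborne ∧ ¬gps): {s1, s3, s6}.
s0 is reachable from s0 and violates EF (airborne ∧ ¬gps), so AG fails at s0.
s0 ∉ Sat(AG EF (airborne ∧ ¬gps)).

Violated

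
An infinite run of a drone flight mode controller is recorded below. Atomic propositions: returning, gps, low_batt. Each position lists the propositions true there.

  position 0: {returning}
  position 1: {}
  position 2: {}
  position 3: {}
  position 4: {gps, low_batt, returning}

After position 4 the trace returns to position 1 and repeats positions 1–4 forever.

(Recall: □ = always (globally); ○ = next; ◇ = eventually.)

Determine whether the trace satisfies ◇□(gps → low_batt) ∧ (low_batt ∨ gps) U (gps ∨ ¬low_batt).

□(gps → low_batt) holds at position 0, which is reachable from 0, so ◇□(gps → low_batt) holds.
Walking from position 0: gps ∨ ¬low_batt first holds at position 0, and low_batt ∨ gps holds at every earlier position along the way, so (low_batt ∨ gps) U (gps ∨ ¬low_batt) holds.
At position 0: ◇□(gps → low_batt) is true; (low_batt ∨ gps) U (gps ∨ ¬low_batt) is true; so ◇□(gps → low_batt) ∧ (low_batt ∨ gps) U (gps ∨ ¬low_batt) is true.

Yes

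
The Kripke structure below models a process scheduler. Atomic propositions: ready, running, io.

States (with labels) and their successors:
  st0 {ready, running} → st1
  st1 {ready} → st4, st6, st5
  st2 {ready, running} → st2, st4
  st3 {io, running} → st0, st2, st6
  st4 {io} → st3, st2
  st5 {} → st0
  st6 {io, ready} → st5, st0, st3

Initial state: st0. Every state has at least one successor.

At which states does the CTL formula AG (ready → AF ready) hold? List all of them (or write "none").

States satisfying ready → AF ready: {st0, st1, st2, st3, st4, st5, st6}.
States satisfying AG (ready → AF ready): {st0, st1, st2, st3, st4, st5, st6}.

{st0, st1, st2, st3, st4, st5, st6}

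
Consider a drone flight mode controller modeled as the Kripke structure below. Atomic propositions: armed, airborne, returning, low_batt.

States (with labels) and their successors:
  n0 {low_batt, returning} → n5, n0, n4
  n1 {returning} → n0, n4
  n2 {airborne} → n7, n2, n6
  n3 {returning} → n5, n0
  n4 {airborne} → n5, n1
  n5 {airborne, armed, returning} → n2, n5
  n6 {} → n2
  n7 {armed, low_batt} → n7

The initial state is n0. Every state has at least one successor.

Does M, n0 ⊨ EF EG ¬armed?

States satisfying EG ¬armed: {n0, n1, n2, n3, n4, n6}.
States satisfying EF EG ¬armed: {n0, n1, n2, n3, n4, n5, n6}.
Some path from n0 reaches a state where EG ¬armed holds.
n0 ∈ Sat(EF EG ¬armed).

Yes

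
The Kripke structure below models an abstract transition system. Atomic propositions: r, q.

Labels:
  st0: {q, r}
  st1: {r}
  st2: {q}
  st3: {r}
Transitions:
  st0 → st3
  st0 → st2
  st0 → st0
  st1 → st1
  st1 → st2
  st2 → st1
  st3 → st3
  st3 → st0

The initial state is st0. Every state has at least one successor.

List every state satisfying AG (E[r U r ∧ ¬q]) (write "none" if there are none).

States satisfying E[r U r ∧ ¬q]: {st0, st1, st3}.
States satisfying AG (E[r U r ∧ ¬q]): ∅.

none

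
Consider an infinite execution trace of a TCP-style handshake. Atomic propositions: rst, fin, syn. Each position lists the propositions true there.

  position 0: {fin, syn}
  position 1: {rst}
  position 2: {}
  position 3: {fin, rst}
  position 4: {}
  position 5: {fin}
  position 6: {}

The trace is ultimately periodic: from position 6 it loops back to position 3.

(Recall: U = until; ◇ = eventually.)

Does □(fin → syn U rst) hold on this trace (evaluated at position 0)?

Violated

fin → syn U rst must hold at every position from 0 onward. It fails at position 5, so □(fin → syn U rst) is false.
Positions where fin holds: 0, 3, 5.
Check syn U rst at each: 0→ok, 3→ok, 5→fails.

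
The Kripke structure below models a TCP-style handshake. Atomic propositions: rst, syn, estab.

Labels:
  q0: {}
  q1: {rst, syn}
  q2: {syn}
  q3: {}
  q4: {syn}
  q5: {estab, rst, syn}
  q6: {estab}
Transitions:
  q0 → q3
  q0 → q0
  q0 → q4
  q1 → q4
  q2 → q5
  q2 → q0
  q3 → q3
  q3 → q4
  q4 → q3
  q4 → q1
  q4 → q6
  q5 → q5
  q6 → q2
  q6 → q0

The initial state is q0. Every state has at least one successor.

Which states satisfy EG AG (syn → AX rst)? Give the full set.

{q5}

States satisfying AG (syn → AX rst): {q5}.
States satisfying EG AG (syn → AX rst): {q5}.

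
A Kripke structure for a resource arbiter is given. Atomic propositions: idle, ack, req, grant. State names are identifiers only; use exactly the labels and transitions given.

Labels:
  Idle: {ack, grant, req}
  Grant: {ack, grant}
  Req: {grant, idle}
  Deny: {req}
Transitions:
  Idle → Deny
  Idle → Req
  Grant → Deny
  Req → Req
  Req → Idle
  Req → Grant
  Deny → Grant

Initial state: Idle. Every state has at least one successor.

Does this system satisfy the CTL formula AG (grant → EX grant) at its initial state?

States satisfying grant → EX grant: {Idle, Req, Deny}.
States satisfying AG (grant → EX grant): ∅.
Grant is reachable from Idle and violates grant → EX grant, so AG fails at Idle.
Idle ∉ Sat(AG (grant → EX grant)).

Does not hold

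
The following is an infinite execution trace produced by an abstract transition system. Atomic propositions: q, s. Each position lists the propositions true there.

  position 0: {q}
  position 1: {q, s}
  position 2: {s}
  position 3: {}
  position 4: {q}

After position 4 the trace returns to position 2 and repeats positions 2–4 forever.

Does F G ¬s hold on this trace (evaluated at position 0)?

No

G ¬s is false at every position 0..4, so it never becomes true and F G ¬s fails.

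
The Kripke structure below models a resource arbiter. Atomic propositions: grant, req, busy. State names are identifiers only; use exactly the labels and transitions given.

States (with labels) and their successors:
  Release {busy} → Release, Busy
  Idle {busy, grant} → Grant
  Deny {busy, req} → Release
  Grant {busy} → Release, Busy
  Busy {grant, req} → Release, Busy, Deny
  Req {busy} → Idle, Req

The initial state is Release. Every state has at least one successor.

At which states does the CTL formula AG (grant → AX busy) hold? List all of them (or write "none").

States satisfying grant → AX busy: {Release, Idle, Deny, Grant, Req}.
States satisfying AG (grant → AX busy): ∅.

none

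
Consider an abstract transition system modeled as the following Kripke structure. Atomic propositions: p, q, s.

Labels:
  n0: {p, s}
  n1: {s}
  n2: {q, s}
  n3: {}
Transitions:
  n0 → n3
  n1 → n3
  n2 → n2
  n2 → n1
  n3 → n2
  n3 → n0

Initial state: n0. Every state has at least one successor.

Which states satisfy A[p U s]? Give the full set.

States satisfying p: {n0}.
States satisfying s: {n0, n1, n2}.
States satisfying A[p U s]: {n0, n1, n2}.

{n0, n1, n2}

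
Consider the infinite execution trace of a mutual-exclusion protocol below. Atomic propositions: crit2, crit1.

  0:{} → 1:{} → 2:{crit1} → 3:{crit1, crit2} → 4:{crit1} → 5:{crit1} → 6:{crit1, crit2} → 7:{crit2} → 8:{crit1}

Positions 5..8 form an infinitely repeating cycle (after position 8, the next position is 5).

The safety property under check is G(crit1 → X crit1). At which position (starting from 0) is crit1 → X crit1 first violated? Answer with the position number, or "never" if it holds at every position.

6

Check crit1 → X crit1 at each position in order: 0 ✓, 1 ✓, 2 ✓, 3 ✓, 4 ✓, 5 ✓.
At position 6 the labels are {crit1, crit2} and the next position 7 has {crit2}, so crit1 → X crit1 is false there. This is the first violation.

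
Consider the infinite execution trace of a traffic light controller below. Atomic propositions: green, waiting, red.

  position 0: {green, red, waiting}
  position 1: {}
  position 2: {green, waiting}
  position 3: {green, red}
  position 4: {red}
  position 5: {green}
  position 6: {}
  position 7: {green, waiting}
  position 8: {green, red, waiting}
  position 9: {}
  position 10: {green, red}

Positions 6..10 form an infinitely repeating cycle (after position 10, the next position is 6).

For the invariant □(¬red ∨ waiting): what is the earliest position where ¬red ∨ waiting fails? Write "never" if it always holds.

Check ¬red ∨ waiting at each position in order: 0 ✓, 1 ✓, 2 ✓.
At position 3 the labels are {green, red}, so ¬red ∨ waiting is false there. This is the first violation.

3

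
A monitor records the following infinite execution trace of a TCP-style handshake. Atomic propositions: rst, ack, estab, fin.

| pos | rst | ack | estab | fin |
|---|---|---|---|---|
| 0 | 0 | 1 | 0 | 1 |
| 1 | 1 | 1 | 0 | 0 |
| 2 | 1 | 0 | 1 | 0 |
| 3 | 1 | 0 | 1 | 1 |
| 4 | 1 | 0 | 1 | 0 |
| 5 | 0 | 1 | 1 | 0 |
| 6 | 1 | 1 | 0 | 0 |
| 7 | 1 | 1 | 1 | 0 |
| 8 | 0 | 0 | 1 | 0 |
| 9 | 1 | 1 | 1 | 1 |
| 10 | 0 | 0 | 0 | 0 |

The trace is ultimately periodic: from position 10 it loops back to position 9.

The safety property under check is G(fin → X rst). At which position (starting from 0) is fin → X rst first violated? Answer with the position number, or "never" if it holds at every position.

9

Check fin → X rst at each position in order: 0 ✓, 1 ✓, 2 ✓, 3 ✓, 4 ✓, 5 ✓, 6 ✓, 7 ✓, 8 ✓.
At position 9 the labels are {ack, estab, fin, rst} and the next position 10 has {}, so fin → X rst is false there. This is the first violation.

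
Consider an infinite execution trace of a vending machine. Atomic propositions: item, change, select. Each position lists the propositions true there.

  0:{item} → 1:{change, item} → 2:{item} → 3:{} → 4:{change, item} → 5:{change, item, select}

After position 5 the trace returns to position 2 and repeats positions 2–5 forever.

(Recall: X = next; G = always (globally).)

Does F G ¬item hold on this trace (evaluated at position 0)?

G ¬item is false at every position 0..5, so it never becomes true and F G ¬item fails.

Violated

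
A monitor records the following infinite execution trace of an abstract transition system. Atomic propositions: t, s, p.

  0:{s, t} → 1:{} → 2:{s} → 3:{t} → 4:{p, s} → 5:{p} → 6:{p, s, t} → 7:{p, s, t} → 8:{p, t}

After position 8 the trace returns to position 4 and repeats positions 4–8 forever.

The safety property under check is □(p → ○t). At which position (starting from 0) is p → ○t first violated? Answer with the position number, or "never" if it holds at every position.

Check p → ○t at each position in order: 0 ✓, 1 ✓, 2 ✓, 3 ✓.
At position 4 the labels are {p, s} and the next position 5 has {p}, so p → ○t is false there. This is the first violation.

4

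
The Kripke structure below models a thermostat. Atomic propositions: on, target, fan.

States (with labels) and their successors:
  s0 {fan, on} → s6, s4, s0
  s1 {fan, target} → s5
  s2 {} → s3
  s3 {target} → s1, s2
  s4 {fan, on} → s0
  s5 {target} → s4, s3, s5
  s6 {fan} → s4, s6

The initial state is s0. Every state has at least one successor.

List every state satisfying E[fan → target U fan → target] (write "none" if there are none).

States satisfying fan → target: {s1, s2, s3, s5}.
States satisfying E[fan → target U fan → target]: {s1, s2, s3, s5}.

{s1, s2, s3, s5}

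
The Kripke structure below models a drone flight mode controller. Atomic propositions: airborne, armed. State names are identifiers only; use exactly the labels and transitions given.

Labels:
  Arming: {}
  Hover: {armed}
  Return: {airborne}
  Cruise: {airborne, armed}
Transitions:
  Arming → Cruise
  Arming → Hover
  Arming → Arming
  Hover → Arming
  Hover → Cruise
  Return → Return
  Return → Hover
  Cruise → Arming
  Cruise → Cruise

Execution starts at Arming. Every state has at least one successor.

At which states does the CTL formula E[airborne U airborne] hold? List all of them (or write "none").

{Return, Cruise}

States satisfying airborne: {Return, Cruise}.
States satisfying E[airborne U airborne]: {Return, Cruise}.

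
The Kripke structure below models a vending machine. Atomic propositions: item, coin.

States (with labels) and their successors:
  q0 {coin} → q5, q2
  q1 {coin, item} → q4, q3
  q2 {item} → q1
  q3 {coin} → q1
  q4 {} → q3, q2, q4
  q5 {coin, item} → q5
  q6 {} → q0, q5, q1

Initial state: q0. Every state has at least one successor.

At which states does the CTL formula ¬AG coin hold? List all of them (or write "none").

{q0, q1, q2, q3, q4, q6}

States satisfying coin: {q0, q1, q3, q5}.
States satisfying AG coin: {q5}.
States satisfying ¬AG coin: {q0, q1, q2, q3, q4, q6}.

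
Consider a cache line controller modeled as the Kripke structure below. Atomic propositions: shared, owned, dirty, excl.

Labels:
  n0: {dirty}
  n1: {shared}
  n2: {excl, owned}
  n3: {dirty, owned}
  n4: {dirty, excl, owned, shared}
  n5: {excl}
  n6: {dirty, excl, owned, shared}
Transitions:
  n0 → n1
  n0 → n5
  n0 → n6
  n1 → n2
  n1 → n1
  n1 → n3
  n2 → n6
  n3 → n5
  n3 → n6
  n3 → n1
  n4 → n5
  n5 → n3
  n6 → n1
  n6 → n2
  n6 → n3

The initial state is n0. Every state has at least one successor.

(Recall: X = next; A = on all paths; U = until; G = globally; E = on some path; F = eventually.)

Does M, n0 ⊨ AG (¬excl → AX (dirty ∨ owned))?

States satisfying ¬excl → AX (dirty ∨ owned): {n2, n4, n5, n6}.
States satisfying AG (¬excl → AX (dirty ∨ owned)): ∅.
n0 is reachable from n0 and violates ¬excl → AX (dirty ∨ owned), so AG fails at n0.
n0 ∉ Sat(AG (¬excl → AX (dirty ∨ owned))).

No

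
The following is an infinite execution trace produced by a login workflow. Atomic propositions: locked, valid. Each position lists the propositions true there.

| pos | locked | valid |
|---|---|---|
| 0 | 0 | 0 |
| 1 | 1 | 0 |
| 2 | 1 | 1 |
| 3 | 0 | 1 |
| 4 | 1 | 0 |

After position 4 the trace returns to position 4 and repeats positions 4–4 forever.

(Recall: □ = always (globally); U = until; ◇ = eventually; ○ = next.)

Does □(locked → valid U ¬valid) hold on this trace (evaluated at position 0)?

locked → valid U ¬valid holds at every position 0..4, and those are all positions ever visited, so □(locked → valid U ¬valid) holds.
Positions where locked holds: 1, 2, 4.
Check valid U ¬valid at each: 1→ok, 2→ok, 4→ok.

Satisfied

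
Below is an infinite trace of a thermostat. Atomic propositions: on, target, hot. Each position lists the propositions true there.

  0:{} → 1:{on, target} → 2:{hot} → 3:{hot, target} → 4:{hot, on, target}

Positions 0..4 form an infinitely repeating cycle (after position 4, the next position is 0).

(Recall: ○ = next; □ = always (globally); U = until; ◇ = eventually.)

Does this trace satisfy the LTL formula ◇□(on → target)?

Holds

□(on → target) holds at position 0, which is reachable from 0, so ◇□(on → target) holds.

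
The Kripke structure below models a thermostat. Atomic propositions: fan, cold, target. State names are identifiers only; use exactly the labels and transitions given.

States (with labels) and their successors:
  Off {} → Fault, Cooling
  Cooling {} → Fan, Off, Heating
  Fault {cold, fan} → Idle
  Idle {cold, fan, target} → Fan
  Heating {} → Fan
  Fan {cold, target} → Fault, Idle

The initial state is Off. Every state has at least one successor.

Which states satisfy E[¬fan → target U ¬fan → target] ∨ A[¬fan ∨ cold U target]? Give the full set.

States satisfying ¬fan → target: {Fault, Idle, Fan}.
States satisfying E[¬fan → target U ¬fan → target]: {Fault, Idle, Fan}.
States satisfying ¬fan ∨ cold: {Off, Cooling, Fault, Idle, Heating, Fan}.
States satisfying target: {Idle, Fan}.
States satisfying A[¬fan ∨ cold U target]: {Fault, Idle, Heating, Fan}.
States satisfying E[¬fan → target U ¬fan → target] ∨ A[¬fan ∨ cold U target]: {Fault, Idle, Heating, Fan}.

{Fault, Idle, Heating, Fan}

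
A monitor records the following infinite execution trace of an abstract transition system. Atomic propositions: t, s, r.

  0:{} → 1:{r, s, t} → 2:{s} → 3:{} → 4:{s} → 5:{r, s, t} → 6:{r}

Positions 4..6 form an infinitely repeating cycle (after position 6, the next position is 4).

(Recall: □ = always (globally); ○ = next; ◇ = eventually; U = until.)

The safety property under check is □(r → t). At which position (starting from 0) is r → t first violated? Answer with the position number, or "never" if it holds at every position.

Check r → t at each position in order: 0 ✓, 1 ✓, 2 ✓, 3 ✓, 4 ✓, 5 ✓.
At position 6 the labels are {r}, so r → t is false there. This is the first violation.

6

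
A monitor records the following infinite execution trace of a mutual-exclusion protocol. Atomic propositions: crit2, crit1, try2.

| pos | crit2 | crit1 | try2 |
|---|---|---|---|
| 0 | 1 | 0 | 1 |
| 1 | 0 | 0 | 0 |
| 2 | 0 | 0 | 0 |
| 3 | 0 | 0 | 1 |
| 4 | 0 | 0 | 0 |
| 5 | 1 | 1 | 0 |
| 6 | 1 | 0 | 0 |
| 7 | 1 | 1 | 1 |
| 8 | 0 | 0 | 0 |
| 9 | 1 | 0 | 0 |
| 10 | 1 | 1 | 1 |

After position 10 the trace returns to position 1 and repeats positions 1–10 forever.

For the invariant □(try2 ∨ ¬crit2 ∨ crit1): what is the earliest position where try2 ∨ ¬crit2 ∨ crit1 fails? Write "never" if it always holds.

6

Check try2 ∨ ¬crit2 ∨ crit1 at each position in order: 0 ✓, 1 ✓, 2 ✓, 3 ✓, 4 ✓, 5 ✓.
At position 6 the labels are {crit2}, so try2 ∨ ¬crit2 ∨ crit1 is false there. This is the first violation.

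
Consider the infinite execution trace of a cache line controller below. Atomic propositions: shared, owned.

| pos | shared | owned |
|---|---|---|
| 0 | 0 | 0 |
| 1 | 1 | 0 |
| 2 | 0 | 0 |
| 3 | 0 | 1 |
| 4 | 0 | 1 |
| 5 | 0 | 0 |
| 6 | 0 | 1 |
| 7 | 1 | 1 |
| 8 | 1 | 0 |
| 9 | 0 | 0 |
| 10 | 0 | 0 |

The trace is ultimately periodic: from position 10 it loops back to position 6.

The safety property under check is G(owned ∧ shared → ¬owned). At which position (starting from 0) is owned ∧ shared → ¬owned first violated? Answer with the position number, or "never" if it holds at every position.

Check owned ∧ shared → ¬owned at each position in order: 0 ✓, 1 ✓, 2 ✓, 3 ✓, 4 ✓, 5 ✓, 6 ✓.
At position 7 the labels are {owned, shared}, so owned ∧ shared → ¬owned is false there. This is the first violation.

7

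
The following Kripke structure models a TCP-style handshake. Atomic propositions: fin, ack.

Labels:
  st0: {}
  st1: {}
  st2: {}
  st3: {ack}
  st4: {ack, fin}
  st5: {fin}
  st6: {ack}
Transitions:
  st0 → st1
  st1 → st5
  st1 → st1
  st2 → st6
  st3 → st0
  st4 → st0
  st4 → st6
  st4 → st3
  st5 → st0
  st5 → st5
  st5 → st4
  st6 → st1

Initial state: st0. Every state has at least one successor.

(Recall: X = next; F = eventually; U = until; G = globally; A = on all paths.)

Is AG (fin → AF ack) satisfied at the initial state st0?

States satisfying fin → AF ack: {st0, st1, st2, st3, st4, st6}.
States satisfying AG (fin → AF ack): ∅.
st5 is reachable from st0 and violates fin → AF ack, so AG fails at st0.
st0 ∉ Sat(AG (fin → AF ack)).

Violated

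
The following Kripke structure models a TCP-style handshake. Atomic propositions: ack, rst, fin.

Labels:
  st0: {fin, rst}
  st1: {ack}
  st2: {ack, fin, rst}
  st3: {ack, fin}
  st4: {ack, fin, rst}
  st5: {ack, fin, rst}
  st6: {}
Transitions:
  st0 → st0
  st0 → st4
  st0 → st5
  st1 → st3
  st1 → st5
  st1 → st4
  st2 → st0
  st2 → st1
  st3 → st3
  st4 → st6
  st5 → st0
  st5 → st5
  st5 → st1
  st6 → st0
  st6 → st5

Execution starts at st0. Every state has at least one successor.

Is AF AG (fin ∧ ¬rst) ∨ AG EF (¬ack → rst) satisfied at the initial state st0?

Satisfied

States satisfying AG (fin ∧ ¬rst): {st3}.
States satisfying AF AG (fin ∧ ¬rst): {st3}.
States satisfying EF (¬ack → rst): {st0, st1, st2, st3, st4, st5, st6}.
States satisfying AG EF (¬ack → rst): {st0, st1, st2, st3, st4, st5, st6}.
States satisfying AF AG (fin ∧ ¬rst) ∨ AG EF (¬ack → rst): {st0, st1, st2, st3, st4, st5, st6}.
st0 ∈ Sat(AF AG (fin ∧ ¬rst) ∨ AG EF (¬ack → rst)).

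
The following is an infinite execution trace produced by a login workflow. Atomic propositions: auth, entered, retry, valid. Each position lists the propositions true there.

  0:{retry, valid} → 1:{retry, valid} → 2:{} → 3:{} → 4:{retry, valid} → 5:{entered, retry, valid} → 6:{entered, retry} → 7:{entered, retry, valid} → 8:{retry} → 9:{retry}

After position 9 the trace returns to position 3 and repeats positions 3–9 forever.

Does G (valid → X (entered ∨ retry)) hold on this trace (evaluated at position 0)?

No

valid → X (entered ∨ retry) must hold at every position from 0 onward. It fails at position 1, so G (valid → X (entered ∨ retry)) is false.
Positions where valid holds: 0, 1, 4, 5, 7.
Check X (entered ∨ retry) at each: 0→ok, 1→fails, 4→ok, 5→ok, 7→ok.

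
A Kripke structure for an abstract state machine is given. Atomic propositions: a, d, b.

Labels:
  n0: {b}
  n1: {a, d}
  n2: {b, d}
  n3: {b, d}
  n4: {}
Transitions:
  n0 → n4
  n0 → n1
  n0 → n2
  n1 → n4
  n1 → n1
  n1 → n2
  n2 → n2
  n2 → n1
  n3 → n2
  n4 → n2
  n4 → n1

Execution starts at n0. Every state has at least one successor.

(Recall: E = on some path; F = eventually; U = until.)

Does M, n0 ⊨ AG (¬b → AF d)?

States satisfying ¬b → AF d: {n0, n1, n2, n3, n4}.
States satisfying AG (¬b → AF d): {n0, n1, n2, n3, n4}.
Every state reachable from n0 satisfies ¬b → AF d.
n0 ∈ Sat(AG (¬b → AF d)).

Holds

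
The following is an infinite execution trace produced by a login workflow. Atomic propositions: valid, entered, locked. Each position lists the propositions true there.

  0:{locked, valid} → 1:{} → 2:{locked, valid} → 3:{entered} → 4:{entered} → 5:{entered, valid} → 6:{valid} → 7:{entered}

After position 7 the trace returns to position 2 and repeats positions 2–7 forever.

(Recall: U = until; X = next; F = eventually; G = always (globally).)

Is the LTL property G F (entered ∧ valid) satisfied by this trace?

Yes

F (entered ∧ valid) holds at every position 0..7, and those are all positions ever visited, so G F (entered ∧ valid) holds.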